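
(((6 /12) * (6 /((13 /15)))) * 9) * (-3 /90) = -27 /26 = -1.04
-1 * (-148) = 148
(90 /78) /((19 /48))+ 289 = 72103 /247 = 291.91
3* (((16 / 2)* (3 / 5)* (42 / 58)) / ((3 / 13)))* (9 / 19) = 58968 / 2755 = 21.40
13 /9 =1.44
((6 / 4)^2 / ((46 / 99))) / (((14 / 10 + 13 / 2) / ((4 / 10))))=891 / 3634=0.25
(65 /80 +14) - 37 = -355 /16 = -22.19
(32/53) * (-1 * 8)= -256/53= -4.83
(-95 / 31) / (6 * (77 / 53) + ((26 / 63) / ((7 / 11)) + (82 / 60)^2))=-222043500 / 813922267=-0.27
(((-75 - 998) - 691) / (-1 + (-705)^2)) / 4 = -441 / 497024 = -0.00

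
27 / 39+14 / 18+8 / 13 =244 / 117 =2.09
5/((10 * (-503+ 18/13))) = -13/13042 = -0.00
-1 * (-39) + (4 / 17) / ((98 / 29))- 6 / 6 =31712 / 833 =38.07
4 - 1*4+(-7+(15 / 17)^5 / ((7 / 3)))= -67294868 / 9938999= -6.77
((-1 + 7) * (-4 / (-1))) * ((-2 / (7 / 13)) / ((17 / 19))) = -11856 / 119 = -99.63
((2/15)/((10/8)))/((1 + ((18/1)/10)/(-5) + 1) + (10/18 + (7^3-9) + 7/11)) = 264/833659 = 0.00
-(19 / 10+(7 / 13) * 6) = -667 / 130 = -5.13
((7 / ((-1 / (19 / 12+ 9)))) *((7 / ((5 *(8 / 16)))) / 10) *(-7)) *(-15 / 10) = -43561 / 200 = -217.80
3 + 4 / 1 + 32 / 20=43 / 5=8.60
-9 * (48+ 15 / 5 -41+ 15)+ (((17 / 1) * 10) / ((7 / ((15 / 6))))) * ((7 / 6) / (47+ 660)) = -954025 / 4242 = -224.90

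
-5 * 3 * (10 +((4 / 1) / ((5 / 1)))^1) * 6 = -972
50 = 50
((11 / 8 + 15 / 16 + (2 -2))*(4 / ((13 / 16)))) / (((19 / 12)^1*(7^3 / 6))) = 10656 / 84721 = 0.13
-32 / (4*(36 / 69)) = -46 / 3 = -15.33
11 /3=3.67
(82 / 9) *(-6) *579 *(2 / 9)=-63304 / 9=-7033.78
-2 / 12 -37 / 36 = -1.19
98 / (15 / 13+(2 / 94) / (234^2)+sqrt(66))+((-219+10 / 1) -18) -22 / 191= -216.55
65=65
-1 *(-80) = 80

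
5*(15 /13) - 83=-1004 /13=-77.23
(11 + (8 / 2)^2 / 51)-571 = -28544 / 51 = -559.69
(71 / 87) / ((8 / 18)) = 213 / 116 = 1.84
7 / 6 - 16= -89 / 6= -14.83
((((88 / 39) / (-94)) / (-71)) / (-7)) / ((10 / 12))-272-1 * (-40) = -352253808 / 1518335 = -232.00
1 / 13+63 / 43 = 862 / 559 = 1.54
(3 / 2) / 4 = 3 / 8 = 0.38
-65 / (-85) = 13 / 17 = 0.76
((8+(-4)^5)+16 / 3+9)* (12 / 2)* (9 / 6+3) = -27045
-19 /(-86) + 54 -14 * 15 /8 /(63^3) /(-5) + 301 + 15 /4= 183793486 /512001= 358.97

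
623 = 623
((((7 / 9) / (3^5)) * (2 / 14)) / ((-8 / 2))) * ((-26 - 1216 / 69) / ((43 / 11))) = 385 / 301806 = 0.00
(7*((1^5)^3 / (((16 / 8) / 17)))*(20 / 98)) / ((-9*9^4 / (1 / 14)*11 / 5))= -425 / 63654822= -0.00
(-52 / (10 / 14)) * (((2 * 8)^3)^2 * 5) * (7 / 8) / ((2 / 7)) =-18702401536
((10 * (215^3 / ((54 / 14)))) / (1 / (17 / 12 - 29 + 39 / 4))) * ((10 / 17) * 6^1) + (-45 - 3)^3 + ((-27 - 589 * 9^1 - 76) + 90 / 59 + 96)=-43921811609090 / 27081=-1621868158.82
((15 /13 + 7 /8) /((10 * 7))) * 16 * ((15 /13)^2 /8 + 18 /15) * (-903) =-251421903 /439400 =-572.19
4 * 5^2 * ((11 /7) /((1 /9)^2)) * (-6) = -534600 /7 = -76371.43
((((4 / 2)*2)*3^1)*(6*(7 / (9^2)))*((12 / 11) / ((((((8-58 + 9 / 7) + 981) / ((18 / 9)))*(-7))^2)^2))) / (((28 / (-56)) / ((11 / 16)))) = -28 / 340086623143683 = -0.00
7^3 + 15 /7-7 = 2367 /7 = 338.14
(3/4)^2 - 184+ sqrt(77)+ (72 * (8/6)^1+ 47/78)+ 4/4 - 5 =-56681/624+ sqrt(77) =-82.06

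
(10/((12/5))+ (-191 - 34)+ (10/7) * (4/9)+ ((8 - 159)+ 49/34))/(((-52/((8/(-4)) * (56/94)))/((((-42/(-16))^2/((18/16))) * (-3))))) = 9702245/62322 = 155.68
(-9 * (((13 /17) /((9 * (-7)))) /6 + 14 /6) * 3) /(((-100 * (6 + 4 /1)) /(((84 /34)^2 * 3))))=2831409 /2456500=1.15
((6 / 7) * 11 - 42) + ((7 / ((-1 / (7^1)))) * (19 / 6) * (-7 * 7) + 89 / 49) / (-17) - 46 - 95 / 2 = -1432985 / 2499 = -573.42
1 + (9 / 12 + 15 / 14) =2.82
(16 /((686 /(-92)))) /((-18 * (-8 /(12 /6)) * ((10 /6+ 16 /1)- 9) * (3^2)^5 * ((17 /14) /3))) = -92 /639441621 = -0.00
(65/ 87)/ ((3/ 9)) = 65/ 29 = 2.24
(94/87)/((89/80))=0.97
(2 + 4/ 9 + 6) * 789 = 19988/ 3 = 6662.67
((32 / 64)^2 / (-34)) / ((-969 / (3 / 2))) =1 / 87856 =0.00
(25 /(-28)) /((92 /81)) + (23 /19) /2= -8851 /48944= -0.18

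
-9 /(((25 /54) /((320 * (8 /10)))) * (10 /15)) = -186624 /25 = -7464.96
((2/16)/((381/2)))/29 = 1/44196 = 0.00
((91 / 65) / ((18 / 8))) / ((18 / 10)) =28 / 81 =0.35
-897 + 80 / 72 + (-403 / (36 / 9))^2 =9254.67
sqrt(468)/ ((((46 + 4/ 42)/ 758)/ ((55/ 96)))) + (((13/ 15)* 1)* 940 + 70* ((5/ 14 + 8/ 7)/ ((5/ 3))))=39795* sqrt(13)/ 704 + 2633/ 3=1081.48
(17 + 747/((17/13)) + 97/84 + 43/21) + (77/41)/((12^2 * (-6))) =2493170333/4215456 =591.44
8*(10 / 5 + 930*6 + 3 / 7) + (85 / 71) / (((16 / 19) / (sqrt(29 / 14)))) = 1615*sqrt(406) / 15904 + 312616 / 7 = 44661.47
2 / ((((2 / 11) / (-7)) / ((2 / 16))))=-77 / 8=-9.62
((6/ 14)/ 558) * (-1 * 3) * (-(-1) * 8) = -4/ 217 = -0.02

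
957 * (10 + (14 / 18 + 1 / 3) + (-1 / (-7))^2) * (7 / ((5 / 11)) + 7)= 25055536 / 105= 238624.15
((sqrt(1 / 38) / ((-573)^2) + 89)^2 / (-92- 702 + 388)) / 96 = -(sqrt(38) + 1110408678)^2 / 6067125069632411904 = -0.20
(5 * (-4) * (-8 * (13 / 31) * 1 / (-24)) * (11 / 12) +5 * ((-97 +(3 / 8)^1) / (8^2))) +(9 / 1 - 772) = -110437439 / 142848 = -773.11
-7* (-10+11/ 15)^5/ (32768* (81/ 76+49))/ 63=985888049281/ 213031296000000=0.00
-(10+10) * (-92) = 1840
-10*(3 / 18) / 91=-5 / 273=-0.02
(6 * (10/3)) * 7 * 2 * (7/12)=490/3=163.33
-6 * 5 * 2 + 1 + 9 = -50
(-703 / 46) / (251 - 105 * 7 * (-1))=-703 / 45356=-0.02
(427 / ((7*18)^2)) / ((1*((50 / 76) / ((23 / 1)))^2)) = 32.87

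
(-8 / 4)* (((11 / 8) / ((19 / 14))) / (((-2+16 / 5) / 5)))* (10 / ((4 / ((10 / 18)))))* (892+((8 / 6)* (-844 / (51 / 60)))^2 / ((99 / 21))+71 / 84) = -559812546743125 / 128094048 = -4370324.43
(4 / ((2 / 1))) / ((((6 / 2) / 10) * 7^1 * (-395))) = -0.00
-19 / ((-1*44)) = 19 / 44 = 0.43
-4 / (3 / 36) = -48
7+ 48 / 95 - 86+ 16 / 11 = -80507 / 1045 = -77.04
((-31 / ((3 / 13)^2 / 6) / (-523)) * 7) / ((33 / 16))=22.67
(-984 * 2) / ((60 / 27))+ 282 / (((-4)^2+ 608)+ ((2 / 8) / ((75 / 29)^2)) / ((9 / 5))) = -885.15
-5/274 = -0.02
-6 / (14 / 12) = -36 / 7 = -5.14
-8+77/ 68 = -467/ 68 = -6.87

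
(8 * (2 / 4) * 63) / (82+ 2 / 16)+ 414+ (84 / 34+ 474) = 1108882 / 1241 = 893.54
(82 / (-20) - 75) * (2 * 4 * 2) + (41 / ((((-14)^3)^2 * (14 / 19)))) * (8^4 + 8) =-1265.57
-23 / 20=-1.15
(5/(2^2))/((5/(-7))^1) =-7/4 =-1.75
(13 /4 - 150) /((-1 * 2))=587 /8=73.38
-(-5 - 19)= 24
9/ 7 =1.29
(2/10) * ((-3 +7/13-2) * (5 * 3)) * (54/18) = -522/13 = -40.15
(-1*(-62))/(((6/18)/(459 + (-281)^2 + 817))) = 14924082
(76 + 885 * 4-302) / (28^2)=4.23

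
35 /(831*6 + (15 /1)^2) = 35 /5211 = 0.01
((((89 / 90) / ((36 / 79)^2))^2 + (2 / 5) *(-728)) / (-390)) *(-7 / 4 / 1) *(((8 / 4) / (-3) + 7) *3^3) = -485878294569227 / 2358180864000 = -206.04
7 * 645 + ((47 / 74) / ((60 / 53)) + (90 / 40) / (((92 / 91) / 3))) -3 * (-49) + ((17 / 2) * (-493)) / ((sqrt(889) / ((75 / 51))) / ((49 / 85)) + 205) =84773815 * sqrt(889) / 699514416 + 3458747286253573 / 744108460020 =4651.79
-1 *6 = -6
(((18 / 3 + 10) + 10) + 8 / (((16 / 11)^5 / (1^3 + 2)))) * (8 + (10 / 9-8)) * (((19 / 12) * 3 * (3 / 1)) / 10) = 73929475 / 1572864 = 47.00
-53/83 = -0.64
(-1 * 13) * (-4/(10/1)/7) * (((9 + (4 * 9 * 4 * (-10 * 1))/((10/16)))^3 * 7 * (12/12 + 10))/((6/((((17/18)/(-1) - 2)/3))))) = 226206434025/2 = 113103217012.50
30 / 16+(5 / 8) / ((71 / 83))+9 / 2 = 1009 / 142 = 7.11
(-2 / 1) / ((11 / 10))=-20 / 11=-1.82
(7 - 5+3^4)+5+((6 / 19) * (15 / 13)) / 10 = 21745 / 247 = 88.04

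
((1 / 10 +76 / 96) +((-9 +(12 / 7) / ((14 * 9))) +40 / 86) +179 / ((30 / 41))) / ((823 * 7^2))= 59924021 / 10196278680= 0.01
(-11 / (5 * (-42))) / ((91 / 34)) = 187 / 9555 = 0.02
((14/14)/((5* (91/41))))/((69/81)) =1107/10465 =0.11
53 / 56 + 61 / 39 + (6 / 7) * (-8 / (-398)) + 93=41517893 / 434616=95.53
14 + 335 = 349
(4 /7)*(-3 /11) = -12 /77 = -0.16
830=830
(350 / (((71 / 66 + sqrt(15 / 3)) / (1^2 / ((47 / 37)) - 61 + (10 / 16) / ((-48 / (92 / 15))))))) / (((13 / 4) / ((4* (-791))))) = -176461560201850 / 30682587 + 54678229921700* sqrt(5) / 10227529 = 6203230.41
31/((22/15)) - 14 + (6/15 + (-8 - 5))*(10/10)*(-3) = 4943/110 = 44.94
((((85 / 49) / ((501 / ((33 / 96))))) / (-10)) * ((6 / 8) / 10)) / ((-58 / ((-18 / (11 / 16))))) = -153 / 37969120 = -0.00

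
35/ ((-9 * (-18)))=0.22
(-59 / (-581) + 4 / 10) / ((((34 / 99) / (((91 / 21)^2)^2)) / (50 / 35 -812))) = -1298628656039 / 3111255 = -417397.05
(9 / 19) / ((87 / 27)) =81 / 551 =0.15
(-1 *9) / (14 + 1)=-0.60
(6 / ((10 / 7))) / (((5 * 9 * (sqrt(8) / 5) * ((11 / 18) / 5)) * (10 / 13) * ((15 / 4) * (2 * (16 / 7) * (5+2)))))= 0.01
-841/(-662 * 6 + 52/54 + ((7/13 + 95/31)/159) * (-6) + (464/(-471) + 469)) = 76144813641/317178743705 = 0.24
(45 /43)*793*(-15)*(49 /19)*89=-2334334275 /817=-2857202.29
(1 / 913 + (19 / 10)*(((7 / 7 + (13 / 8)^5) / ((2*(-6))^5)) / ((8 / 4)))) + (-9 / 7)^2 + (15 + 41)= 140204525464282099 / 2431821891502080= 57.65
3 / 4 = 0.75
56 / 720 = 7 / 90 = 0.08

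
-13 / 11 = -1.18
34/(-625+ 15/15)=-17/312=-0.05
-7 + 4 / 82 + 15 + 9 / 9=9.05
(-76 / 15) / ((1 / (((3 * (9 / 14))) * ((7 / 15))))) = -114 / 25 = -4.56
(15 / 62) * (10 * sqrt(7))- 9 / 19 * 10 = 1.66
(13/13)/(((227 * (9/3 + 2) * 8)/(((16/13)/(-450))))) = -1/3319875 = -0.00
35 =35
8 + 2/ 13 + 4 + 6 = 236/ 13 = 18.15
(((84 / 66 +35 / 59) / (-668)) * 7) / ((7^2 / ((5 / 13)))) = -0.00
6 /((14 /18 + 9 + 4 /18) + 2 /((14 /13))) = 42 /83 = 0.51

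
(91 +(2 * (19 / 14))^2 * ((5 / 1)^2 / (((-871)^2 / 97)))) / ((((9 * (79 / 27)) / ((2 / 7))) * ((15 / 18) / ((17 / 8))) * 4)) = 129424828383 / 205568951770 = 0.63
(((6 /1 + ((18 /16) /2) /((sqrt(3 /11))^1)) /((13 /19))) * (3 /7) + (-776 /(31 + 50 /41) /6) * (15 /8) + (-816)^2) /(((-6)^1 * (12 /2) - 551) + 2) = -160085525261 /140646870 - 19 * sqrt(33) /94640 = -1138.21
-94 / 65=-1.45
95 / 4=23.75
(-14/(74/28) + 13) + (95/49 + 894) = 1638302/1813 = 903.64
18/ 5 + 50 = 53.60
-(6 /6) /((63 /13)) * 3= -13 /21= -0.62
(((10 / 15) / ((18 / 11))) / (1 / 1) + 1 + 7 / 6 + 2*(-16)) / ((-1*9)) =1589 / 486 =3.27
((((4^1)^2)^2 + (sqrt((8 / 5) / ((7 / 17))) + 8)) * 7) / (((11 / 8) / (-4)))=-5416.14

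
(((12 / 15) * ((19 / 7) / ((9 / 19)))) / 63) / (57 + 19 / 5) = 19 / 15876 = 0.00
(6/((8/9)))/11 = 27/44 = 0.61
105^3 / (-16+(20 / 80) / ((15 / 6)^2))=-1378125 / 19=-72532.89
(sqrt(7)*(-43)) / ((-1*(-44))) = -43*sqrt(7) / 44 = -2.59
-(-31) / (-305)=-31 / 305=-0.10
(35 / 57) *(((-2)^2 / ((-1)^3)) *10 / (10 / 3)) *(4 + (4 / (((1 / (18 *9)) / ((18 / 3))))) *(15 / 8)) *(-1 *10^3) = 1021160000 / 19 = 53745263.16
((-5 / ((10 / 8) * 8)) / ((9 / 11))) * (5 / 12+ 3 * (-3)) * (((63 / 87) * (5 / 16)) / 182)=5665 / 868608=0.01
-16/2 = -8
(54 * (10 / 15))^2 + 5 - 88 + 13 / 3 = 3652 / 3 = 1217.33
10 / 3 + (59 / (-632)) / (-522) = 1099739 / 329904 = 3.33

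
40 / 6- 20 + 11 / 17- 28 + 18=-22.69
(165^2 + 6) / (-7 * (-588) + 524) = 939 / 160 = 5.87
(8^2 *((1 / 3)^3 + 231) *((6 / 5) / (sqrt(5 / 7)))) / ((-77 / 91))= -10380032 *sqrt(35) / 2475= -24811.76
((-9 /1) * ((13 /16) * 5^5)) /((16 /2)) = -365625 /128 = -2856.45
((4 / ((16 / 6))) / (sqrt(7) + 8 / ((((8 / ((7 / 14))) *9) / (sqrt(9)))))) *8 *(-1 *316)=22752 / 251 - 136512 *sqrt(7) / 251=-1348.31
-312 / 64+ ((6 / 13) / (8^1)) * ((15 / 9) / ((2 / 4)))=-487 / 104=-4.68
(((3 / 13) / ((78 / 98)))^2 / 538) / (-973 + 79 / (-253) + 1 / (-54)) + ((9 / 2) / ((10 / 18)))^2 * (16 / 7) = 536241533269068999 / 3575760875725675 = 149.97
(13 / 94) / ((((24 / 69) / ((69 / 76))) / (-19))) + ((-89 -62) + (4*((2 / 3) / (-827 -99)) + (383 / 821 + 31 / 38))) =-10204956838117 / 65174369088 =-156.58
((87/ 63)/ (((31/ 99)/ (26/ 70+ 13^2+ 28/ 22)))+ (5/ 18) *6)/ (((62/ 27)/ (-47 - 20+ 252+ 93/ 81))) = 6169469927/ 100905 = 61141.37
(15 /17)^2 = 225 /289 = 0.78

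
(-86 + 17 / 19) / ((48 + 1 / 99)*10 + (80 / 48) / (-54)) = -2881494 / 16254215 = -0.18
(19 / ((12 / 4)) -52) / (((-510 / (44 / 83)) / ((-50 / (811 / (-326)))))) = 0.95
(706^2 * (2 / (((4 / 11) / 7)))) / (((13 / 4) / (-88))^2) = 2377691244544 / 169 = 14069178961.80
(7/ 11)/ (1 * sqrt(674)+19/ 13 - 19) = 1482/ 48653+169 * sqrt(674)/ 97306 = 0.08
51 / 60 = 17 / 20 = 0.85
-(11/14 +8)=-123/14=-8.79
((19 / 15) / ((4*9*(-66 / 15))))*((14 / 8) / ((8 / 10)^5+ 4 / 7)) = -2909375 / 186924672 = -0.02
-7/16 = -0.44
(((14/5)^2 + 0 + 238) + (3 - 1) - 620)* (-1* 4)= 1488.64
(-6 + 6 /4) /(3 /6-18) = 9 /35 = 0.26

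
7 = 7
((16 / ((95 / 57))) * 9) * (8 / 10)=1728 / 25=69.12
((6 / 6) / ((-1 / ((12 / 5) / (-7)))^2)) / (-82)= -72 / 50225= -0.00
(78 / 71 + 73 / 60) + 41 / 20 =4649 / 1065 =4.37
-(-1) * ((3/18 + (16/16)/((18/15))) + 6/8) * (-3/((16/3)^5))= -5103/4194304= -0.00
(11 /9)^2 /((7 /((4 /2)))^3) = 968 /27783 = 0.03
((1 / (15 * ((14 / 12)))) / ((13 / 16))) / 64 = 1 / 910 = 0.00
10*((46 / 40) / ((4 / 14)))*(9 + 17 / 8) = 447.78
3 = 3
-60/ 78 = -10/ 13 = -0.77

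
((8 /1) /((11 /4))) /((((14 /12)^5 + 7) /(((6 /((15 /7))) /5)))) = 497664 /2798675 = 0.18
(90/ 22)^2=2025/ 121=16.74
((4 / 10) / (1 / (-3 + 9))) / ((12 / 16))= 16 / 5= 3.20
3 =3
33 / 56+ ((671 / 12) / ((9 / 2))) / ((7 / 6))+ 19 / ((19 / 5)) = 16.24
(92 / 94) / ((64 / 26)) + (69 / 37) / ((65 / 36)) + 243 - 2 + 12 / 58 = 12725902027 / 52448240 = 242.64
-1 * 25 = -25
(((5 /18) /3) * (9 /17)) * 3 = 5 /34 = 0.15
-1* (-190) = 190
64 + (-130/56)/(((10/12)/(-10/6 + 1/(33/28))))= 66.28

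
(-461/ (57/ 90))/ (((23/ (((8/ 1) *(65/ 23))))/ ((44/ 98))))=-158215200/ 492499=-321.25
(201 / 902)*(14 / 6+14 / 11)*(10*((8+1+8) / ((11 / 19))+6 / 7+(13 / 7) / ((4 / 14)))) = 32205225 / 109142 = 295.08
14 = 14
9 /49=0.18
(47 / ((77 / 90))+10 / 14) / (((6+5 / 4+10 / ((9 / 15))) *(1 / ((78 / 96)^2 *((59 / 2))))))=45.31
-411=-411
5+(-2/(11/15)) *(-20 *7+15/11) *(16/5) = 147005/121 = 1214.92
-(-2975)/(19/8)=23800/19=1252.63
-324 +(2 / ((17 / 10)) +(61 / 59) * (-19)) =-343495 / 1003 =-342.47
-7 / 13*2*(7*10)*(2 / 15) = -10.05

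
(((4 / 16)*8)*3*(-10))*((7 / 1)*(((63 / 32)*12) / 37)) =-268.18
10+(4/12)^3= 271/27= 10.04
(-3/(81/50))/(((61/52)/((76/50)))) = -3952/1647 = -2.40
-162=-162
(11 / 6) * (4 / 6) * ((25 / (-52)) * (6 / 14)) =-275 / 1092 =-0.25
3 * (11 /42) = 11 /14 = 0.79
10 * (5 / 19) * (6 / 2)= 7.89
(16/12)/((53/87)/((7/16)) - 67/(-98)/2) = 22736/29573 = 0.77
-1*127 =-127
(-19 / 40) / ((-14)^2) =-19 / 7840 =-0.00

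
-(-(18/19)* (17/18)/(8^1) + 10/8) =-173/152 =-1.14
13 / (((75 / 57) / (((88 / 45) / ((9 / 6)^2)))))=86944 / 10125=8.59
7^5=16807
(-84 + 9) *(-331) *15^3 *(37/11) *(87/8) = 269701903125/88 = 3064794353.69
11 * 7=77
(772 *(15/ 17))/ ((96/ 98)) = 47285/ 68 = 695.37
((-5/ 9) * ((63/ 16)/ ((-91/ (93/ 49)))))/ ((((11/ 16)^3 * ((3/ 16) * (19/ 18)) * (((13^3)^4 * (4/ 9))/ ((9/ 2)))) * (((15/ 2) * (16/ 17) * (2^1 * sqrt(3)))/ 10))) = 27319680 * sqrt(3)/ 375311019959962819733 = 0.00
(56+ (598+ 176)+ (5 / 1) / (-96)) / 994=79675 / 95424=0.83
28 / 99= 0.28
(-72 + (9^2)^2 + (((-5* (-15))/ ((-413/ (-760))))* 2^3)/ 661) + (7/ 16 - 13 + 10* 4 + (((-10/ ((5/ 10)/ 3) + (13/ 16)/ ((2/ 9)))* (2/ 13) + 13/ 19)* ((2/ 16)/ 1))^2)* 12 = 6831.87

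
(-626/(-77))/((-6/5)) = -1565/231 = -6.77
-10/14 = -5/7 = -0.71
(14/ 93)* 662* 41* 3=379988/ 31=12257.68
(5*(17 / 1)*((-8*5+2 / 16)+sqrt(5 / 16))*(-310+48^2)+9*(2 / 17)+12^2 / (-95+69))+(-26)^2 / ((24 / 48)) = -5973246547 / 884+84745*sqrt(5) / 2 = -6662318.44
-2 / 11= -0.18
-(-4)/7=4/7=0.57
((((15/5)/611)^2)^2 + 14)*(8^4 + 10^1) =8011462823085430/139368569041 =57484.00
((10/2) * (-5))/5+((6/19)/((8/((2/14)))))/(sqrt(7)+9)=-196813/39368- 3 * sqrt(7)/39368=-5.00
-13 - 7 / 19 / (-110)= -27163 / 2090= -13.00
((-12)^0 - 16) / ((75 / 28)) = -28 / 5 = -5.60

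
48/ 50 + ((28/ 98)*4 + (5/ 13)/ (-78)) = 372277/ 177450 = 2.10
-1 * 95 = -95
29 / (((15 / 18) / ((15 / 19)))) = 522 / 19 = 27.47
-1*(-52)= 52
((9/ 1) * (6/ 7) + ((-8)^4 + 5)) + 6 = 28803/ 7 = 4114.71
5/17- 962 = -16349/17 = -961.71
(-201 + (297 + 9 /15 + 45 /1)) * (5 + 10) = 2124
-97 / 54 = -1.80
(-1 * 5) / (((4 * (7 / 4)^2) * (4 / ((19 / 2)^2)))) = -9.21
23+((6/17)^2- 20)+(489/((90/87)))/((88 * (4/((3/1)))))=7276869/1017280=7.15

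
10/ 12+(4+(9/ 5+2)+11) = 589/ 30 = 19.63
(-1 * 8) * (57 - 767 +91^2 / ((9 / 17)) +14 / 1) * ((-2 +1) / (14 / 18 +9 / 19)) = 10222988 / 107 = 95541.94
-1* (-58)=58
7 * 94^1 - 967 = -309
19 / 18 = 1.06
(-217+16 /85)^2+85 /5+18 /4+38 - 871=667529907 /14450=46195.84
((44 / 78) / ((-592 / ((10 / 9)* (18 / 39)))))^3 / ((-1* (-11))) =-15125 / 1425879421807464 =-0.00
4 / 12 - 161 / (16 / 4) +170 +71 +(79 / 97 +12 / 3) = 239665 / 1164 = 205.90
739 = 739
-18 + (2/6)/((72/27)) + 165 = 1177/8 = 147.12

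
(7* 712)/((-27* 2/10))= -24920/27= -922.96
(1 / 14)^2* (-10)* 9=-45 / 98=-0.46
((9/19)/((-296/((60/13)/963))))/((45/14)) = -0.00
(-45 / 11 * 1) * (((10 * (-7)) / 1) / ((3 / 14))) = 14700 / 11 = 1336.36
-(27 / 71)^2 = -729 / 5041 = -0.14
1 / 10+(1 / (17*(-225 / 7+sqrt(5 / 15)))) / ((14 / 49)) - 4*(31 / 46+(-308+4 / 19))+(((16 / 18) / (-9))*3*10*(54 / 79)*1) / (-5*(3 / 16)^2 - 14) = 209113643178019671 / 170191147765060 - 343*sqrt(3) / 5162084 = 1228.70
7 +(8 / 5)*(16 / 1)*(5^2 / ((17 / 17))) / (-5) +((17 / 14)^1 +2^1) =-1649 / 14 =-117.79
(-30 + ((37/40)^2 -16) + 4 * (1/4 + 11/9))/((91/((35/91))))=-43483/262080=-0.17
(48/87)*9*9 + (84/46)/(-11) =326670/7337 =44.52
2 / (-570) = -1 / 285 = -0.00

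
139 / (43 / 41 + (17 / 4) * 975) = 22796 / 679747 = 0.03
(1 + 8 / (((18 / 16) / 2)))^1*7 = 959 / 9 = 106.56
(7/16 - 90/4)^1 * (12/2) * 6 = -3177/4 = -794.25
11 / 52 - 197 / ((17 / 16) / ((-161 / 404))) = 6616023 / 89284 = 74.10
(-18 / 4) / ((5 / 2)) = -9 / 5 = -1.80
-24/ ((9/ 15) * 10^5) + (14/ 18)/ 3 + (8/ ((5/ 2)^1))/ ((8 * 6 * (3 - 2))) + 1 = 89473/ 67500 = 1.33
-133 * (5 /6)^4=-83125 /1296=-64.14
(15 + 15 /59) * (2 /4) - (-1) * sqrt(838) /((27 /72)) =450 /59 + 8 * sqrt(838) /3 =84.82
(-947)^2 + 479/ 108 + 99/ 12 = 48428371/ 54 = 896821.69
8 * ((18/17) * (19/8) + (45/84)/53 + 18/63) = 141808/6307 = 22.48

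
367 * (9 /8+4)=15047 /8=1880.88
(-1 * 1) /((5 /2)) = -2 /5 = -0.40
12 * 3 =36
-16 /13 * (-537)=8592 /13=660.92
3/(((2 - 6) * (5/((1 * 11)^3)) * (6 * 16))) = -1331/640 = -2.08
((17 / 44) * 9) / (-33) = -51 / 484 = -0.11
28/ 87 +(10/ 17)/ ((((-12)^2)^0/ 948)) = 825236/ 1479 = 557.97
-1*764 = -764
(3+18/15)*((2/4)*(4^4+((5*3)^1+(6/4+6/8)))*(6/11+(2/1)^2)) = 114765/44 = 2608.30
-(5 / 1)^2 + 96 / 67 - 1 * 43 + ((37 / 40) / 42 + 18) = -5464241 / 112560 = -48.55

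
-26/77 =-0.34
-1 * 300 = -300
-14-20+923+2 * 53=995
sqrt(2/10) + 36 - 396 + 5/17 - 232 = -10059/17 + sqrt(5)/5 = -591.26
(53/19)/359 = 53/6821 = 0.01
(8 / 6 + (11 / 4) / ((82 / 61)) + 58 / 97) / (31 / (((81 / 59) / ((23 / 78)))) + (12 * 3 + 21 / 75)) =9992891025 / 107889662708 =0.09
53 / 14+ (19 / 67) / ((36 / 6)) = 5393 / 1407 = 3.83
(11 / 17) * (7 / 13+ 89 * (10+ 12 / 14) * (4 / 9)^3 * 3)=62035105 / 375921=165.02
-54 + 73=19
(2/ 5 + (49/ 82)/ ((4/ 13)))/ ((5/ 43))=165163/ 8200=20.14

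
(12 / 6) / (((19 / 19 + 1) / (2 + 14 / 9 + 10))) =122 / 9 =13.56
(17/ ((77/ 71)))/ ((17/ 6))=426/ 77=5.53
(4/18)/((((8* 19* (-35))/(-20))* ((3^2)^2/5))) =5/96957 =0.00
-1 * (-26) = 26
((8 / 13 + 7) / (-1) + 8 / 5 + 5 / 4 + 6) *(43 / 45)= 4601 / 3900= 1.18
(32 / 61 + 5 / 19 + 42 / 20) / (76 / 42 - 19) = -702849 / 4183990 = -0.17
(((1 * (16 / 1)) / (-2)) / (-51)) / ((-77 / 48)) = -128 / 1309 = -0.10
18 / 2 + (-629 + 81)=-539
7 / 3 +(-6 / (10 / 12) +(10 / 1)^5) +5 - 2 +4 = 1500032 / 15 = 100002.13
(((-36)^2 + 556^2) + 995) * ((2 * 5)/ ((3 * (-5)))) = -207618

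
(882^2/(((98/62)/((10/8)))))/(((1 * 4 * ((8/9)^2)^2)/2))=4036294395/8192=492711.72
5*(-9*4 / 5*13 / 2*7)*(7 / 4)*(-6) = 17199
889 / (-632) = -889 / 632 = -1.41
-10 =-10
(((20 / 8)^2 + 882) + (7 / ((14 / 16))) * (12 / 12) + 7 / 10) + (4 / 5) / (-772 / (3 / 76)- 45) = 896.95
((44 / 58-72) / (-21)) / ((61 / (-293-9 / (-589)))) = -356525488 / 21880761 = -16.29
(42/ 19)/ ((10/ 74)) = 1554/ 95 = 16.36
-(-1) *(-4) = -4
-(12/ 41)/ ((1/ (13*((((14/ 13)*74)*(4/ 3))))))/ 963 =-0.42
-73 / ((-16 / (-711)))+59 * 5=-47183 / 16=-2948.94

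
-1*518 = -518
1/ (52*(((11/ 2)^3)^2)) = 16/ 23030293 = 0.00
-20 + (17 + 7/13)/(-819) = -71056/3549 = -20.02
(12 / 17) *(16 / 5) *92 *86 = 1519104 / 85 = 17871.81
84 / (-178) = -42 / 89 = -0.47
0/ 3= 0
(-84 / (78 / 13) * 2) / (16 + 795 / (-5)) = 28 / 143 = 0.20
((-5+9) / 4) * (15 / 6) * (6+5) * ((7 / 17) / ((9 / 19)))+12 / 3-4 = 7315 / 306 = 23.91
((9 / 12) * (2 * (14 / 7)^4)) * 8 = 192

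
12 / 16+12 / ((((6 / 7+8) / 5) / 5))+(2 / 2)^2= 4417 / 124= 35.62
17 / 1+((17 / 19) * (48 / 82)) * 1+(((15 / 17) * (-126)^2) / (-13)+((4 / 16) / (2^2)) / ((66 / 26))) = -96354693725 / 90899952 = -1060.01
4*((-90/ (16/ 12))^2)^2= 332150625/ 4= 83037656.25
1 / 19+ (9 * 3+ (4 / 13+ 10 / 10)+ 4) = 7993 / 247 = 32.36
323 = 323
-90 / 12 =-15 / 2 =-7.50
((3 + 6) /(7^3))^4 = 6561 /13841287201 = 0.00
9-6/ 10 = 42/ 5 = 8.40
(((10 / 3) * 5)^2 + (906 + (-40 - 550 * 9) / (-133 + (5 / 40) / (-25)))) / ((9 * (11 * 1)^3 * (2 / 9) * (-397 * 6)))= -0.00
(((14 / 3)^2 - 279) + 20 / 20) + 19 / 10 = -22889 / 90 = -254.32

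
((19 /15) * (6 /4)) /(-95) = -1 /50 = -0.02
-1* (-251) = 251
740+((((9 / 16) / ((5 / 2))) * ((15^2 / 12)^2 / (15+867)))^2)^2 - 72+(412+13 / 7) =26786386079064630769 / 24759631762948096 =1081.86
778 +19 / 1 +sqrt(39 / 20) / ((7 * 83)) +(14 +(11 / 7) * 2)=sqrt(195) / 5810 +5699 / 7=814.15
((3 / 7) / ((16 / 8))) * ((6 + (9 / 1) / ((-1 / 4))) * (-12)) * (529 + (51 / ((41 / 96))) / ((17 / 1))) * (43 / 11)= 510305940 / 3157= 161642.68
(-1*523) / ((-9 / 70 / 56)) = 2050160 / 9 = 227795.56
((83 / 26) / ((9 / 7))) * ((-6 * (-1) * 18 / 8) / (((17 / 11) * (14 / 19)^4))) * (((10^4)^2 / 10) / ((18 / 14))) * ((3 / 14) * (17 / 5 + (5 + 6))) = 133855957125000 / 75803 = 1765839836.48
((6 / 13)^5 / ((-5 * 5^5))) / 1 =-7776 / 5801453125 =-0.00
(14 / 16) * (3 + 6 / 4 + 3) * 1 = 105 / 16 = 6.56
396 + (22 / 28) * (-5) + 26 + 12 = 6021 / 14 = 430.07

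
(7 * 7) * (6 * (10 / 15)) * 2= 392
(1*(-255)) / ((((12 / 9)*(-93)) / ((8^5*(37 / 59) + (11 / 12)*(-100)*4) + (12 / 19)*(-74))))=41408.75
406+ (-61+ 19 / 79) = 27274 / 79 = 345.24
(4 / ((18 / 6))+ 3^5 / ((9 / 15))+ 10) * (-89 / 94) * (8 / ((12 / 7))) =-778127 / 423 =-1839.54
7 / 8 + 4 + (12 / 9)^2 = 6.65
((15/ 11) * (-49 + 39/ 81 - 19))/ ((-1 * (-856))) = -0.11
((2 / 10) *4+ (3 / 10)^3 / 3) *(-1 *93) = -75.24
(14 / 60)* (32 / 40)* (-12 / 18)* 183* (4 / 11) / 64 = -427 / 3300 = -0.13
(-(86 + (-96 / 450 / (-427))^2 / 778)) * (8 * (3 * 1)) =-274483546471024 / 132986214375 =-2064.00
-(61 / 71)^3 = -226981 / 357911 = -0.63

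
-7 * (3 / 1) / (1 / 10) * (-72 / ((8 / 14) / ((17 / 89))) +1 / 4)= 890295 / 178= 5001.66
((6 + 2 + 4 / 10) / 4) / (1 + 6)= 3 / 10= 0.30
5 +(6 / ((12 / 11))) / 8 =91 / 16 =5.69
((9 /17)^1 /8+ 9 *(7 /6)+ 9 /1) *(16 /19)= 5322 /323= 16.48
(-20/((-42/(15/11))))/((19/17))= 850/1463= 0.58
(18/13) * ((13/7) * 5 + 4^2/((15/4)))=8538/455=18.76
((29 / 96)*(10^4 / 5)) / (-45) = -13.43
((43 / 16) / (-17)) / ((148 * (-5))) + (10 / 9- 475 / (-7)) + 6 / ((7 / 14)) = 1026731989 / 12680640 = 80.97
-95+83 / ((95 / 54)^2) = -615347 / 9025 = -68.18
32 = 32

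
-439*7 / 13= -3073 / 13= -236.38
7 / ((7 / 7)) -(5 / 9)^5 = 410218 / 59049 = 6.95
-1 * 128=-128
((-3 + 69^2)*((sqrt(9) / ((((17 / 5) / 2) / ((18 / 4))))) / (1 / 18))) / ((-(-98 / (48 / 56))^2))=-104057460 / 2000033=-52.03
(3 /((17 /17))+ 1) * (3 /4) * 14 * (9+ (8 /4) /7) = 390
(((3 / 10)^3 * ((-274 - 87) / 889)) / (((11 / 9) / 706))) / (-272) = 30966219 / 1329944000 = 0.02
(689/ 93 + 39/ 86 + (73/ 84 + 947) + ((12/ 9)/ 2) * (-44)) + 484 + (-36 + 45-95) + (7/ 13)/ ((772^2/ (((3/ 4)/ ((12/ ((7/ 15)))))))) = 1324.40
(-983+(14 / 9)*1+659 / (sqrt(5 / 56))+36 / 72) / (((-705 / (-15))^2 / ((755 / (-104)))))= -4.02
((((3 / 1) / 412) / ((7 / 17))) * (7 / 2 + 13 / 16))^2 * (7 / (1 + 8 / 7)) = 0.02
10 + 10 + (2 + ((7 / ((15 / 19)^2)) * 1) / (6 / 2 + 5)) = 42127 / 1800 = 23.40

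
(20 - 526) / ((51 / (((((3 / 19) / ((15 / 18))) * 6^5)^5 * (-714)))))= 380559298294307051088969203712 / 7737809375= 49181787745230807148.05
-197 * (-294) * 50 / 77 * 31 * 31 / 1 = 397565700 / 11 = 36142336.36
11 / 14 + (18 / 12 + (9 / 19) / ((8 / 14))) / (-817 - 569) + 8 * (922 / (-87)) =-28510121 / 339416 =-84.00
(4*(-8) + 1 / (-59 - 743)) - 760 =-635185 / 802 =-792.00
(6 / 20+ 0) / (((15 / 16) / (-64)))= -20.48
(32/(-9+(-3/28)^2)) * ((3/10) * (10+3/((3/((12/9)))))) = -426496/35235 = -12.10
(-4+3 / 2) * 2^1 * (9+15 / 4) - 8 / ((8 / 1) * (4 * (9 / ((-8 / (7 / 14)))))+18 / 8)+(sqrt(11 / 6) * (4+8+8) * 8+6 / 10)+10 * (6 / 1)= -3329 / 1260+80 * sqrt(66) / 3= 214.00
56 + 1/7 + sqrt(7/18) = sqrt(14)/6 + 393/7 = 56.77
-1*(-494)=494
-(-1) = 1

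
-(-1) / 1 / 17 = 1 / 17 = 0.06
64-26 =38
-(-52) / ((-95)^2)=52 / 9025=0.01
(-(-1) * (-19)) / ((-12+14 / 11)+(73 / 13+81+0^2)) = -2717 / 10852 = -0.25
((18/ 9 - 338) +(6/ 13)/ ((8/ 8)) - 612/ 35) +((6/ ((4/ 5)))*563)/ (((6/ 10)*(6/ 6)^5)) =6082873/ 910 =6684.48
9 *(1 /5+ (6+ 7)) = 594 /5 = 118.80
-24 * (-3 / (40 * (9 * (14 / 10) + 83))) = 9 / 478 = 0.02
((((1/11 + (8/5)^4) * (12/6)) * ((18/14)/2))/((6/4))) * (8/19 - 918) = -4778415324/914375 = -5225.88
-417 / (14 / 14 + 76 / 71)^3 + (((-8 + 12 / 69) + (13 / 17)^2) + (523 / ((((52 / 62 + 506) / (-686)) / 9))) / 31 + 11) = -13753089763649291 / 55291440293712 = -248.74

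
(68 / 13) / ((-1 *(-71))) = 68 / 923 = 0.07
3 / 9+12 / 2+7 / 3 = 26 / 3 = 8.67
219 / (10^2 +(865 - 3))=0.23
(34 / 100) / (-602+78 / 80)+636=76450312 / 120205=636.00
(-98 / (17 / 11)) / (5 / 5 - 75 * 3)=77 / 272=0.28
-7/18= -0.39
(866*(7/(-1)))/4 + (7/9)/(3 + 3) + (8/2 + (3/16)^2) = -1511.34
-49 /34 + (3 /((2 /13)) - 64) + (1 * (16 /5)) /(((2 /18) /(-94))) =-234017 /85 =-2753.14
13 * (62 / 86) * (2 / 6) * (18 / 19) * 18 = 43524 / 817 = 53.27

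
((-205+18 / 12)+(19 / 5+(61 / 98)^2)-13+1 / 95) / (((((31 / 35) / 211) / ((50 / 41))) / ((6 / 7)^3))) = -110350962351900 / 2841105701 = -38840.85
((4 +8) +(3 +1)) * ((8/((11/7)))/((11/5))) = 4480/121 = 37.02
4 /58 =2 /29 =0.07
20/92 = 5/23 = 0.22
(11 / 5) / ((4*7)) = 11 / 140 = 0.08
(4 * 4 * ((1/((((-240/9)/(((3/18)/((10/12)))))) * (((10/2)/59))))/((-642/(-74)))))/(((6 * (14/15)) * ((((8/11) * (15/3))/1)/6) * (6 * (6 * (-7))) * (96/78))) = 312169/2013312000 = 0.00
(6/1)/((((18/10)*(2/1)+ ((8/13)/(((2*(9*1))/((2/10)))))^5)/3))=616626010040625/123325202008637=5.00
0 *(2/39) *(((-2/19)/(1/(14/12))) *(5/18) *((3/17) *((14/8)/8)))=0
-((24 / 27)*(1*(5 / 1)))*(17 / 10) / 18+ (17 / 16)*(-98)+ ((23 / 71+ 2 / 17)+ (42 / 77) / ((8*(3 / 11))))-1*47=-117987689 / 782136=-150.85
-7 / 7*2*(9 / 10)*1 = -9 / 5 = -1.80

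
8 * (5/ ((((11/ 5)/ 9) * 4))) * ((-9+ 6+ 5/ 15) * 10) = -12000/ 11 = -1090.91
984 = 984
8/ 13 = 0.62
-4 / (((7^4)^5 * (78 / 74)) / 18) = -888 / 1037299461868956013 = -0.00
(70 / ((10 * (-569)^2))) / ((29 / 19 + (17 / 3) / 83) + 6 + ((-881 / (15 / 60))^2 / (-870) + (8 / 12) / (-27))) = -0.00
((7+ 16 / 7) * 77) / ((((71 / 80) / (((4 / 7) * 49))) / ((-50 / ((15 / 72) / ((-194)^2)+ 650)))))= -2066668032000 / 1191018113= -1735.21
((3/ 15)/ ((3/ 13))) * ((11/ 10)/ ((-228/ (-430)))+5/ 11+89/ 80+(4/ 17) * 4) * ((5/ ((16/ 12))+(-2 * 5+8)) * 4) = 355612621/ 12790800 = 27.80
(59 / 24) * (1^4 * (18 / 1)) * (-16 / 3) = -236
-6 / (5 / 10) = -12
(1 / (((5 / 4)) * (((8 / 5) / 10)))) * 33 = 165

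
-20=-20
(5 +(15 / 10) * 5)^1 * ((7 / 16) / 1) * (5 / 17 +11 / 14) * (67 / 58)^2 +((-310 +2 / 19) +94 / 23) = -476515478891 / 1599433984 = -297.93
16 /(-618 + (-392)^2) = 8 /76523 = 0.00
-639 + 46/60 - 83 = -21637/30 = -721.23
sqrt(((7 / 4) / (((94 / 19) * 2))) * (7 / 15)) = 7 * sqrt(13395) / 2820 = 0.29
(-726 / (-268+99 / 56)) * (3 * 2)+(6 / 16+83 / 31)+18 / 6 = 82874537 / 3697432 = 22.41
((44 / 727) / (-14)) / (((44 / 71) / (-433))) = 30743 / 10178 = 3.02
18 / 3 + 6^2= 42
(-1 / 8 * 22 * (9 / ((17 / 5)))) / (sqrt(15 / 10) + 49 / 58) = 140679 / 17986 - 83259 * sqrt(6) / 17986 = -3.52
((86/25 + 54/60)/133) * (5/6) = 31/1140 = 0.03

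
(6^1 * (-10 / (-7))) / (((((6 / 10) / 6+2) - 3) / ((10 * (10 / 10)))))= -2000 / 21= -95.24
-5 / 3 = -1.67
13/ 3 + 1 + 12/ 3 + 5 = 43/ 3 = 14.33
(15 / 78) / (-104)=-5 / 2704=-0.00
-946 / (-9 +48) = -946 / 39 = -24.26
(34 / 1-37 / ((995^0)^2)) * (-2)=6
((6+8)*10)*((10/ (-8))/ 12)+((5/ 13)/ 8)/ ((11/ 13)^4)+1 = -13.49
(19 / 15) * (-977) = -18563 / 15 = -1237.53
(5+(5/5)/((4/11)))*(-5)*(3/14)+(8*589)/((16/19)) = 312883/56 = 5587.20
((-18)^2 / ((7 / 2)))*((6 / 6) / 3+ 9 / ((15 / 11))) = 22464 / 35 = 641.83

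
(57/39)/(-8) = -0.18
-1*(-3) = 3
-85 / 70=-17 / 14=-1.21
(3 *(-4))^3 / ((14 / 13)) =-11232 / 7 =-1604.57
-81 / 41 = -1.98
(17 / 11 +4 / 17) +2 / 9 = 3371 / 1683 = 2.00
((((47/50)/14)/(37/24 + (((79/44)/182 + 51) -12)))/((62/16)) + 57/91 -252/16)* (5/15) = -692704626573/137412320500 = -5.04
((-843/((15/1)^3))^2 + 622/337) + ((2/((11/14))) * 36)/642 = 1029530895439/502008890625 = 2.05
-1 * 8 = -8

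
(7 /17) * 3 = 21 /17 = 1.24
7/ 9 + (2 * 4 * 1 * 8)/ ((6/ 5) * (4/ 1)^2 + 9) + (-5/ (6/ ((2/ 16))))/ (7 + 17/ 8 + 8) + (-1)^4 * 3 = 700187/ 115902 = 6.04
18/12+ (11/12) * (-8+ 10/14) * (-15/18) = 1187/168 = 7.07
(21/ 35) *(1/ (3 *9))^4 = 1/ 885735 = 0.00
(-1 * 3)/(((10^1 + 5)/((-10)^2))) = -20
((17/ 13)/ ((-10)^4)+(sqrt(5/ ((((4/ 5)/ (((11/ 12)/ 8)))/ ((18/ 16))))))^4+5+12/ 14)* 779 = 5068.46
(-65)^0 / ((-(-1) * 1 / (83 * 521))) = 43243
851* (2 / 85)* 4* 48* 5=19222.59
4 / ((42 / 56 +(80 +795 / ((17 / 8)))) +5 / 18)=2448 / 278549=0.01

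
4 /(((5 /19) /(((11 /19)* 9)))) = 79.20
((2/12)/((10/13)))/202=13/12120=0.00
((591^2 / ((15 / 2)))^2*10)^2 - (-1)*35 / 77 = 129356270940067055273789 / 275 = 470386439782062019177.41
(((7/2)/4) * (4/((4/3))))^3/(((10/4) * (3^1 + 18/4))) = 3087/3200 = 0.96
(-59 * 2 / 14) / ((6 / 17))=-1003 / 42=-23.88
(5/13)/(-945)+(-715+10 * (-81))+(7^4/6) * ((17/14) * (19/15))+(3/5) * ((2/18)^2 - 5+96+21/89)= -3738245471/4373460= -854.76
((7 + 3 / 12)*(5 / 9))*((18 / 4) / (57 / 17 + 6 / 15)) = 425 / 88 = 4.83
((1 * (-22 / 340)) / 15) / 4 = -11 / 10200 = -0.00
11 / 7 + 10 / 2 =46 / 7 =6.57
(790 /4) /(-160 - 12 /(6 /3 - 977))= -128375 /103992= -1.23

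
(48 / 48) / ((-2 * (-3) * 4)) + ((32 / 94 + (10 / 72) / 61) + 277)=57258791 / 206424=277.38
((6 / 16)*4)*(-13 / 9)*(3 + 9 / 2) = -16.25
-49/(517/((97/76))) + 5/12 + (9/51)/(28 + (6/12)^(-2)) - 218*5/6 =-969164739/5343712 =-181.37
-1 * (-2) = 2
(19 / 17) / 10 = 19 / 170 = 0.11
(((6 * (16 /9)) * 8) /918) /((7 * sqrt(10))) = 64 * sqrt(10) /48195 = 0.00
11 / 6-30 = -169 / 6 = -28.17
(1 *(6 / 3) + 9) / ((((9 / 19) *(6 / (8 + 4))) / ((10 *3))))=4180 / 3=1393.33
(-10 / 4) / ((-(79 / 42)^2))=4410 / 6241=0.71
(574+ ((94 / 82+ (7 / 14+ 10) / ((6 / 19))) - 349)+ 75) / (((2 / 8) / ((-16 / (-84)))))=219364 / 861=254.78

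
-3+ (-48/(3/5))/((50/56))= -463/5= -92.60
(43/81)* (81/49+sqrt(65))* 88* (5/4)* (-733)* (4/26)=-6934180* sqrt(65)/1053 - 6934180/637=-63976.99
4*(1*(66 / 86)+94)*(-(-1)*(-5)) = -81500 / 43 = -1895.35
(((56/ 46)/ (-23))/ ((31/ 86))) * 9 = -21672/ 16399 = -1.32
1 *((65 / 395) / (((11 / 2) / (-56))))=-1.68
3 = 3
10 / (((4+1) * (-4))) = -1 / 2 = -0.50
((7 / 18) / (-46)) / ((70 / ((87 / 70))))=-29 / 193200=-0.00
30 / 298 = 15 / 149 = 0.10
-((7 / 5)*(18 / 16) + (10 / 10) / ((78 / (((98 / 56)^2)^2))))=-169253 / 99840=-1.70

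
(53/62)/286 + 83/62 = 23791/17732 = 1.34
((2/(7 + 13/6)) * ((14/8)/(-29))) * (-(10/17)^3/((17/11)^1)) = 4200/2422109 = 0.00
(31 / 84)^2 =961 / 7056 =0.14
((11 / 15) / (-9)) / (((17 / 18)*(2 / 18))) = -66 / 85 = -0.78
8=8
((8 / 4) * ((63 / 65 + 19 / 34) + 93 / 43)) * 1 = 350741 / 47515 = 7.38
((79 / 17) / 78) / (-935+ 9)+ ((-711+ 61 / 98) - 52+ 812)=2985576623 / 60165924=49.62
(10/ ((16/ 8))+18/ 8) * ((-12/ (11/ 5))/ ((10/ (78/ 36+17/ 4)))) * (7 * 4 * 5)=-7105/ 2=-3552.50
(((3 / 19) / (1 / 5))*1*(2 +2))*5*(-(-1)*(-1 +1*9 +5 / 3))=2900 / 19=152.63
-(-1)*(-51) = -51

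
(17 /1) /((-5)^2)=17 /25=0.68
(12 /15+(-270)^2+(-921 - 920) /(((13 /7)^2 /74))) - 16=28210326 /845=33385.00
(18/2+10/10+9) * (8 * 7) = 1064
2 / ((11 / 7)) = 14 / 11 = 1.27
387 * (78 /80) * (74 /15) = 1861.47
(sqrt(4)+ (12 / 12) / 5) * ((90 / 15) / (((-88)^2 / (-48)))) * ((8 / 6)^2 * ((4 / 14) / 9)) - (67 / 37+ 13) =-1899412 / 128205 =-14.82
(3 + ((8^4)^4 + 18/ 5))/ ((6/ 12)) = 2814749767106626/ 5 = 562949953421325.20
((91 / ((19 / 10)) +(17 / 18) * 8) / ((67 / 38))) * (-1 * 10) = -189640 / 603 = -314.49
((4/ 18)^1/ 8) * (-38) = -19/ 18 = -1.06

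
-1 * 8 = -8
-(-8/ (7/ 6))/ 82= 24/ 287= 0.08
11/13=0.85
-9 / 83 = -0.11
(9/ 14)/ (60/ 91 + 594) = 39/ 36076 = 0.00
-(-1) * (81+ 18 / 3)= 87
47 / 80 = 0.59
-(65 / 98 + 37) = -3691 / 98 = -37.66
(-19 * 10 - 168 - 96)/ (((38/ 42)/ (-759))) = 7236306/ 19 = 380858.21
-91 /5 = -18.20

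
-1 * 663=-663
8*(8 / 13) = 64 / 13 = 4.92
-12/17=-0.71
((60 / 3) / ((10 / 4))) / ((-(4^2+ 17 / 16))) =-128 / 273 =-0.47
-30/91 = -0.33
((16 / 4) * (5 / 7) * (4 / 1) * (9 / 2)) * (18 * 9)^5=40167756299520 / 7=5738250899931.43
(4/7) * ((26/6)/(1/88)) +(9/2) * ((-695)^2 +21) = 45652423/21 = 2173924.90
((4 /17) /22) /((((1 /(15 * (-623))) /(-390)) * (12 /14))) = 8503950 /187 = 45475.67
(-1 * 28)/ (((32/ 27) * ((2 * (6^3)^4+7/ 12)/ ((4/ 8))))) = -567/ 208971104284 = -0.00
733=733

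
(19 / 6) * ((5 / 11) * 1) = 1.44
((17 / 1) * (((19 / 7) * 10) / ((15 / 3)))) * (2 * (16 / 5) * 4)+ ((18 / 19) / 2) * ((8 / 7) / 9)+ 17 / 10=628897 / 266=2364.27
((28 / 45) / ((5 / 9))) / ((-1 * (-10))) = 14 / 125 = 0.11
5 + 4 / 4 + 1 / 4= 25 / 4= 6.25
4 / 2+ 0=2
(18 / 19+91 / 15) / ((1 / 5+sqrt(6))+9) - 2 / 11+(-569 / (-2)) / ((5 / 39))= 13681159981 / 6163410 - 9995 * sqrt(6) / 112062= 2219.52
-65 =-65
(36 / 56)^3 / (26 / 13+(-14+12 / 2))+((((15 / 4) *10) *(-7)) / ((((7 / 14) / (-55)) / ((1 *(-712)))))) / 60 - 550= -1883481843 / 5488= -343200.04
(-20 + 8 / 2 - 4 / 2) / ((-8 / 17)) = 153 / 4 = 38.25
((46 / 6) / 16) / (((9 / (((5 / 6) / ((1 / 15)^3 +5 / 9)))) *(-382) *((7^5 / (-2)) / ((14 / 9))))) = 14375 / 371656821312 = 0.00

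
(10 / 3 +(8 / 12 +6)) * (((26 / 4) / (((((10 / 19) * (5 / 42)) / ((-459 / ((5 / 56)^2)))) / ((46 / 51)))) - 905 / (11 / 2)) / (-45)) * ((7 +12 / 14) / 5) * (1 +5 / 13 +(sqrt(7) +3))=74079593828 * sqrt(7) / 39375 +1407512282732 / 170625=13226837.06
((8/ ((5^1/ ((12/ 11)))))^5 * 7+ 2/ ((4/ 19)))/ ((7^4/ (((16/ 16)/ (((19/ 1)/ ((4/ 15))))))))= 247429161578/ 344389948546875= 0.00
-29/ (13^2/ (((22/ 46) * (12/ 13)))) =-3828/ 50531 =-0.08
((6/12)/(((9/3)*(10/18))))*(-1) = -3/10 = -0.30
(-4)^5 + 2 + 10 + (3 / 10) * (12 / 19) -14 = -97452 / 95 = -1025.81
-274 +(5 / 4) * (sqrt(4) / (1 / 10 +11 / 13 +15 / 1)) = -567677 / 2073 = -273.84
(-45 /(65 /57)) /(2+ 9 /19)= -9747 /611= -15.95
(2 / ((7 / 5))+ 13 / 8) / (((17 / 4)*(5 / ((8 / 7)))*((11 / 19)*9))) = 1444 / 45815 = 0.03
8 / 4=2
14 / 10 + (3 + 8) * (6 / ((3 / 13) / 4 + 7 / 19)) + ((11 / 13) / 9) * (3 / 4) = 51345127 / 328380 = 156.36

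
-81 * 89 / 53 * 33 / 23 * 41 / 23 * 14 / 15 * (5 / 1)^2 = -227588130 / 28037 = -8117.42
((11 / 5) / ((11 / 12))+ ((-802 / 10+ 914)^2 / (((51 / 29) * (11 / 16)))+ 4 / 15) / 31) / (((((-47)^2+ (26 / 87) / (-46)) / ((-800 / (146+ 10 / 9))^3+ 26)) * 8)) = -74722579143514154431 / 527978382415017325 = -141.53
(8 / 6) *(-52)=-208 / 3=-69.33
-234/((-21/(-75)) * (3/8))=-15600/7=-2228.57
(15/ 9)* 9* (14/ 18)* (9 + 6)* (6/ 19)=1050/ 19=55.26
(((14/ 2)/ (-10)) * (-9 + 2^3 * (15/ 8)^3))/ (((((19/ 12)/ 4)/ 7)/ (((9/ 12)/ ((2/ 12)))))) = -3703077/ 1520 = -2436.23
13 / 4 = 3.25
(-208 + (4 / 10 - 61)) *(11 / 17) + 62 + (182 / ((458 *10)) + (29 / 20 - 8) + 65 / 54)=-14481397 / 123660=-117.11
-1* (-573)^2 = -328329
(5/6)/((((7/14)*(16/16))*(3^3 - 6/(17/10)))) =85/1197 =0.07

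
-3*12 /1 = -36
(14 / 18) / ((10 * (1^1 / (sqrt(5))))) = 7 * sqrt(5) / 90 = 0.17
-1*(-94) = 94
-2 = -2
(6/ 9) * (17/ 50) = 17/ 75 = 0.23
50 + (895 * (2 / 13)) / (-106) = 33555 / 689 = 48.70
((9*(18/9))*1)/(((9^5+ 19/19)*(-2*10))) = -9/590500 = -0.00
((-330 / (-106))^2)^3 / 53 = 20179187015625 / 1174711139837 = 17.18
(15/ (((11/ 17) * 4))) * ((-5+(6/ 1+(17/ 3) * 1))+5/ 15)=1785/ 44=40.57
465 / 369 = 155 / 123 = 1.26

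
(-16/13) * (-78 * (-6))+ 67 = -509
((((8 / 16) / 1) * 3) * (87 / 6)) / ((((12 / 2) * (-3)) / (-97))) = 2813 / 24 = 117.21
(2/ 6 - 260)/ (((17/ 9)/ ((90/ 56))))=-105165/ 476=-220.93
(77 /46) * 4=154 /23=6.70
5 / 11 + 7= 82 / 11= 7.45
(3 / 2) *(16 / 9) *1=8 / 3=2.67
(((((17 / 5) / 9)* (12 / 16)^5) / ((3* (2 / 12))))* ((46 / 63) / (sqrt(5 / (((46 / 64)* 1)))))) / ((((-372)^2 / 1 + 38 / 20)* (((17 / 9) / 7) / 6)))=1863* sqrt(230) / 3542679040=0.00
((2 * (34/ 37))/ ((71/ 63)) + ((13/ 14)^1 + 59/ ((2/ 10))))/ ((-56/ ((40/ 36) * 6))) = -18239395/ 514892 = -35.42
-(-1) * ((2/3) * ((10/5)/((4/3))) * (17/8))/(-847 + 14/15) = -0.00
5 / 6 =0.83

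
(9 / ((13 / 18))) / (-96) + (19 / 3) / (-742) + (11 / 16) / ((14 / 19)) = 367949 / 463008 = 0.79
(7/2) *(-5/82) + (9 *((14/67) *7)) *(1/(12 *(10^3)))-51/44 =-82879703/60434000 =-1.37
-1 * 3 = -3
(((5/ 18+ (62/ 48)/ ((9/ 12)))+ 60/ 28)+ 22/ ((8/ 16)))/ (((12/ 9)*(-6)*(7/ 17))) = -14.61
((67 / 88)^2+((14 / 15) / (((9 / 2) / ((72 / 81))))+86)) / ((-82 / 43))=-35103452093 / 771534720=-45.50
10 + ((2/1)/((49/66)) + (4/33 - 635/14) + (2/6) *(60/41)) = -4250201/132594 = -32.05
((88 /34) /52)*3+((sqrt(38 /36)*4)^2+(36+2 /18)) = 11746 /221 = 53.15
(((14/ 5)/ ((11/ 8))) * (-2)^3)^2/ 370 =401408/ 559625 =0.72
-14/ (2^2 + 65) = -14/ 69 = -0.20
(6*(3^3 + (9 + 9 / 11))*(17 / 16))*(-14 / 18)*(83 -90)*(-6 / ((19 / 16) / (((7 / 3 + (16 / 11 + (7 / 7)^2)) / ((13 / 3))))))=-213214680 / 29887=-7134.03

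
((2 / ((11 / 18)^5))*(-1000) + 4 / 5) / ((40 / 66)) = -14171276847 / 366025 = -38716.69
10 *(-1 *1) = -10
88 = 88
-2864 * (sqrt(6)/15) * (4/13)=-11456 * sqrt(6)/195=-143.90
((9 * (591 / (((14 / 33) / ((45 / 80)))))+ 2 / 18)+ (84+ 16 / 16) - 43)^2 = 204563880471889 / 4064256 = 50332429.96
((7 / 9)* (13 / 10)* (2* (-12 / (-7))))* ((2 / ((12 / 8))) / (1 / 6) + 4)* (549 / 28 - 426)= -591708 / 35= -16905.94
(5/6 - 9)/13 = -49/78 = -0.63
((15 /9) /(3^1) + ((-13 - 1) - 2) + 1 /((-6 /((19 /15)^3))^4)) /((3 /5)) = -2594789384299683839 /100890752343750000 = -25.72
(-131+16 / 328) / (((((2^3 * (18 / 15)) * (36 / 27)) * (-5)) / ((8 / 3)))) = 5369 / 984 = 5.46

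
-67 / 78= -0.86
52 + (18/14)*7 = 61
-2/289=-0.01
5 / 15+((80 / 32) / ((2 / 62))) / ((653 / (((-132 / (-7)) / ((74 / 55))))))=1013102 / 507381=2.00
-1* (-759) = 759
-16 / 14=-8 / 7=-1.14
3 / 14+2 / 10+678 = 47489 / 70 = 678.41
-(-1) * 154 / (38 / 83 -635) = -12782 / 52667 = -0.24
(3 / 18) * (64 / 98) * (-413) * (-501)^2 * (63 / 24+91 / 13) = -108599766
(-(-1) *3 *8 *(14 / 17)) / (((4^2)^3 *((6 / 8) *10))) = 7 / 10880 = 0.00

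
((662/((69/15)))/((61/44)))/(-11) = -13240/1403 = -9.44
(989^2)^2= 956720690641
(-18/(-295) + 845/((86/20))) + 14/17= 42567498/215645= 197.40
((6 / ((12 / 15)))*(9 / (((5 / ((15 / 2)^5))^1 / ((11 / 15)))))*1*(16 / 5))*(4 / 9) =334125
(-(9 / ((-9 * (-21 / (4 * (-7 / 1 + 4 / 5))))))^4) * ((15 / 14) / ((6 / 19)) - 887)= 162480590656 / 94539375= 1718.66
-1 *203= -203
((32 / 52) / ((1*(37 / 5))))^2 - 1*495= -114522095 / 231361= -494.99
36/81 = 4/9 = 0.44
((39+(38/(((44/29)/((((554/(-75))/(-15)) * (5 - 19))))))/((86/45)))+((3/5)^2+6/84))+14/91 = -109253349/2152150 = -50.76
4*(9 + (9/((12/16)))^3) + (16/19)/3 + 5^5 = 574177/57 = 10073.28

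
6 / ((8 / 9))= 27 / 4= 6.75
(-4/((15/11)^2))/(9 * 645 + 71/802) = -388168/1047528225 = -0.00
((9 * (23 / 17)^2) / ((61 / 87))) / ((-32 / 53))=-21952971 / 564128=-38.91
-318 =-318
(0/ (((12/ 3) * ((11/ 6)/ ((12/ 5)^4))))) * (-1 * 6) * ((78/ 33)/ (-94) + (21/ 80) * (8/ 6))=0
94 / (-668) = -0.14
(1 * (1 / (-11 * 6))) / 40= -1 / 2640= -0.00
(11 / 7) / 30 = 11 / 210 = 0.05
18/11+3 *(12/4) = 117/11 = 10.64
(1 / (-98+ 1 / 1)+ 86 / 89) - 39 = -328434 / 8633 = -38.04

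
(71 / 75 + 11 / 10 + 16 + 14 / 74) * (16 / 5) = 809672 / 13875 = 58.35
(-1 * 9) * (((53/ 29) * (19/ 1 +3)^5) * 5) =-12291412320/ 29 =-423841804.14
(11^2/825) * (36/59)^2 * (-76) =-361152/87025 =-4.15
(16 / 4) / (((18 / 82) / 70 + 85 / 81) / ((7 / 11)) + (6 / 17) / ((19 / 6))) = 2102458680 / 927926927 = 2.27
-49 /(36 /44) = -539 /9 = -59.89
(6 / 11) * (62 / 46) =186 / 253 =0.74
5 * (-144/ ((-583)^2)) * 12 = -8640/ 339889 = -0.03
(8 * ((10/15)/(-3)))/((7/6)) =-32/21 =-1.52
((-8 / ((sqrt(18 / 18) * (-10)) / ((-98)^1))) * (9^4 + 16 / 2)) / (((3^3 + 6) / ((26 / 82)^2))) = -435183112 / 277365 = -1568.99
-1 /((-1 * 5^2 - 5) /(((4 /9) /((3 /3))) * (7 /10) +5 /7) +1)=323 /9127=0.04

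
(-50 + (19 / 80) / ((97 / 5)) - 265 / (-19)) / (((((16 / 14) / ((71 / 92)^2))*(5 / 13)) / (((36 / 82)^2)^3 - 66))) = 76412224410842876472189 / 23711231382785162240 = 3222.62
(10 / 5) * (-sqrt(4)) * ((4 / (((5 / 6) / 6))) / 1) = -576 / 5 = -115.20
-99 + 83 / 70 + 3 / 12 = -13659 / 140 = -97.56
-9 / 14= -0.64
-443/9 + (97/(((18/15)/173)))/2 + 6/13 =3249475/468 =6943.32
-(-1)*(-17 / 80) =-17 / 80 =-0.21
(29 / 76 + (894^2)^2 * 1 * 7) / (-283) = -339829993726301 / 21508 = -15800167087.89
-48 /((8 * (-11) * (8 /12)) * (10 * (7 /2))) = 0.02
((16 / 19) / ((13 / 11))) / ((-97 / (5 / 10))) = -88 / 23959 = -0.00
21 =21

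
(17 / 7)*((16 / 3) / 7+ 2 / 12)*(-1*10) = -1105 / 49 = -22.55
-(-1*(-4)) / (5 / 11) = -44 / 5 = -8.80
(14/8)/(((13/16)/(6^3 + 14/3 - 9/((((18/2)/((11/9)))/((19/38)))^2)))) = 475.19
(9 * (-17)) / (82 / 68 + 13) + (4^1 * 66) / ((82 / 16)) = 268938 / 6601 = 40.74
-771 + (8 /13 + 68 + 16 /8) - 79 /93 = -847792 /1209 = -701.23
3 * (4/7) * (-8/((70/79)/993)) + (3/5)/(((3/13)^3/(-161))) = -51221237/2205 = -23229.59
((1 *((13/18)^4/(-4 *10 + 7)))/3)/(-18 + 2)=28561/166281984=0.00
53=53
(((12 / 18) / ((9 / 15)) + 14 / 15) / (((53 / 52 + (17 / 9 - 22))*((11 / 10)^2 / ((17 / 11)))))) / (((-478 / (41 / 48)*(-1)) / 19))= -7919314 / 1705382349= -0.00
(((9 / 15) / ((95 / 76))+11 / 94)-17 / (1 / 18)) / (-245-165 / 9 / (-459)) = 988268769 / 792678500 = 1.25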